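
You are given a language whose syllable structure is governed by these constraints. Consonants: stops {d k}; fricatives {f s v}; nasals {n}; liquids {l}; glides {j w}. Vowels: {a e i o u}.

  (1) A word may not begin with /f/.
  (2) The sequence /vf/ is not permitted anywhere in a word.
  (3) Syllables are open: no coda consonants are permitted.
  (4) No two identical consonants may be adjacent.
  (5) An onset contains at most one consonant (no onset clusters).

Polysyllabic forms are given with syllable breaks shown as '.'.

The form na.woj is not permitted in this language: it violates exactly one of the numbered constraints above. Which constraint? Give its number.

3

na.woj: syllable 2 coda /j/ has 1 consonant (> 0).
This is a violation of constraint 3: "Syllables are open: no coda consonants are permitted."
The remaining constraints (1, 2, 4, 5) are satisfied.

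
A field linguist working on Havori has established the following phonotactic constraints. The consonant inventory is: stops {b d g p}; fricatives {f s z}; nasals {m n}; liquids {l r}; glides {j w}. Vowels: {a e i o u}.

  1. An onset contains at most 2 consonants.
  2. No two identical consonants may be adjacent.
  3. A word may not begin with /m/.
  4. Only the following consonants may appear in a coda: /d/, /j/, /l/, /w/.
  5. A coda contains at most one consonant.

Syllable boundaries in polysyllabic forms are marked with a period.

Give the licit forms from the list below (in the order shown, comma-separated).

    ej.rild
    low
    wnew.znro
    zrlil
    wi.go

ej.rild — violates constraint 5: syllable 2 coda /ld/ has 2 consonants (> 1) → illicit
low — σ1 onset /l/, coda /w/ ok → licit
wnew.znro — violates constraint 1: syllable 2 onset /znr/ has 3 consonants (> 2) → illicit
zrlil — violates constraint 1: syllable 1 onset /zrl/ has 3 consonants (> 2) → illicit
wi.go — σ1 onset /w/, coda /∅/ ok; σ2 onset /g/, coda /∅/ ok → licit

low, wi.go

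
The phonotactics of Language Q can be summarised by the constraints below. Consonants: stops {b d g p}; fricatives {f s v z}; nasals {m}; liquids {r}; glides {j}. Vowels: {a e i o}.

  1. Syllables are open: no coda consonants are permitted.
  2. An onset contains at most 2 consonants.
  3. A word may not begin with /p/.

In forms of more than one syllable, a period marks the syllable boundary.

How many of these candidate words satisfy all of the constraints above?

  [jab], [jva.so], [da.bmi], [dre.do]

[jab] — violates constraint 1: syllable 1 coda /b/ has 1 consonant (> 0) → illicit
[jva.so] — σ1 onset /jv/ (2C), coda /∅/ ok; σ2 onset /s/, coda /∅/ ok → licit
[da.bmi] — σ1 onset /d/, coda /∅/ ok; σ2 onset /bm/ (2C), coda /∅/ ok → licit
[dre.do] — σ1 onset /dr/ (2C), coda /∅/ ok; σ2 onset /d/, coda /∅/ ok → licit
Licit: [jva.so], [da.bmi], [dre.do] → 3.

3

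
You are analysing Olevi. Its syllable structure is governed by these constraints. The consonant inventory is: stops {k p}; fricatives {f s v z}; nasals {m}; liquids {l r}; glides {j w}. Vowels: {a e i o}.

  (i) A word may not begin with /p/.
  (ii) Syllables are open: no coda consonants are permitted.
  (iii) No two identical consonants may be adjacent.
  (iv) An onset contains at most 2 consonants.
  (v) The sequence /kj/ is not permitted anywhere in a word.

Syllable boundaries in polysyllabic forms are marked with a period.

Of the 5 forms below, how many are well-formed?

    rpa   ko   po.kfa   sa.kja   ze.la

3

rpa — σ1 onset /rp/ (2C), coda /∅/ ok → well-formed
ko — σ1 onset /k/, coda /∅/ ok → well-formed
po.kfa — violates constraint (i): word begins with /p/ → ill-formed
sa.kja — violates constraint (v): contains banned sequence /kj/ → ill-formed
ze.la — σ1 onset /z/, coda /∅/ ok; σ2 onset /l/, coda /∅/ ok → well-formed
Well-formed: rpa, ko, ze.la → 3.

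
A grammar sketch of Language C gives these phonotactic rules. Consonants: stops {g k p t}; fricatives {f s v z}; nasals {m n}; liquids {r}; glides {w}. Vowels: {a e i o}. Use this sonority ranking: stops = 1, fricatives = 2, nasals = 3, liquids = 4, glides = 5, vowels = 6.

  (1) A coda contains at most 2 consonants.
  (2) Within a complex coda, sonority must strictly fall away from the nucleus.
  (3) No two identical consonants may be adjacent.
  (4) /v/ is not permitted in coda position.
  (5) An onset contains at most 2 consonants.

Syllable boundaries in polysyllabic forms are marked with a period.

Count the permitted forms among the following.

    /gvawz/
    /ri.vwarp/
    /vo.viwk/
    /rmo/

4

/gvawz/ — σ1 onset /gv/ (2C), coda /wz/ (5→2 falls) ok → permitted
/ri.vwarp/ — σ1 onset /r/, coda /∅/ ok; σ2 onset /vw/ (2C), coda /rp/ (4→1 falls) ok → permitted
/vo.viwk/ — σ1 onset /v/, coda /∅/ ok; σ2 onset /v/, coda /wk/ (5→1 falls) ok → permitted
/rmo/ — σ1 onset /rm/ (2C), coda /∅/ ok → permitted
Permitted: /gvawz/, /ri.vwarp/, /vo.viwk/, /rmo/ → 4.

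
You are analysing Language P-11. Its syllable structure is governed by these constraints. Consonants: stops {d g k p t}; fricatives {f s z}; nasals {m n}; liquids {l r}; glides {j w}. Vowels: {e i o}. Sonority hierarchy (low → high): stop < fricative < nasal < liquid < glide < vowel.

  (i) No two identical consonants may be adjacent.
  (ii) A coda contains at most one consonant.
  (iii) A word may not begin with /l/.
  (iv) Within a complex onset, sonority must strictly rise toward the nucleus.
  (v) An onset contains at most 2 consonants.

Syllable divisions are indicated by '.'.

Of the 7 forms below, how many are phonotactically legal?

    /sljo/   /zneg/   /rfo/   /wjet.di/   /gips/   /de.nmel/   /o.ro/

/sljo/ — violates constraint (v): syllable 1 onset /slj/ has 3 consonants (> 2) → phonotactically illegal
/zneg/ — σ1 onset /zn/ (2→3 rises), coda /g/ ok → phonotactically legal
/rfo/ — violates constraint (iv): syllable 1 onset /rf/: /r/ (liquid, 4) → /f/ (fricative, 2) does not rise → phonotactically illegal
/wjet.di/ — violates constraint (iv): syllable 1 onset /wj/: /w/ (glide, 5) → /j/ (glide, 5) does not rise → phonotactically illegal
/gips/ — violates constraint (ii): syllable 1 coda /ps/ has 2 consonants (> 1) → phonotactically illegal
/de.nmel/ — violates constraint (iv): syllable 2 onset /nm/: /n/ (nasal, 3) → /m/ (nasal, 3) does not rise → phonotactically illegal
/o.ro/ — σ1 onset /∅/, coda /∅/ ok; σ2 onset /r/, coda /∅/ ok → phonotactically legal
Phonotactically legal: /zneg/, /o.ro/ → 2.

2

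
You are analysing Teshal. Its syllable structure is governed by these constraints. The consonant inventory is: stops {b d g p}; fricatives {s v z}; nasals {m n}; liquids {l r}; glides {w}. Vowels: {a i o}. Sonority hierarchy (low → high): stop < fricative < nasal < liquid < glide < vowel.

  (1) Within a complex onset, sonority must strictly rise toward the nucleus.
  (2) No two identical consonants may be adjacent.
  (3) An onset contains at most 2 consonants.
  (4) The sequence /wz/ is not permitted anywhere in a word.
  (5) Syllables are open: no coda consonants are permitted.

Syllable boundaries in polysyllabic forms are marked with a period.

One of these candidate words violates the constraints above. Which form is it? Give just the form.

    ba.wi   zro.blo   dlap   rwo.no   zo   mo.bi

dlap

ba.wi — σ1 onset /b/, coda /∅/ ok; σ2 onset /w/, coda /∅/ ok → well-formed
zro.blo — σ1 onset /zr/ (2→4 rises), coda /∅/ ok; σ2 onset /bl/ (1→4 rises), coda /∅/ ok → well-formed
dlap — violates constraint 5: syllable 1 coda /p/ has 1 consonant (> 0) → ill-formed
rwo.no — σ1 onset /rw/ (4→5 rises), coda /∅/ ok; σ2 onset /n/, coda /∅/ ok → well-formed
zo — σ1 onset /z/, coda /∅/ ok → well-formed
mo.bi — σ1 onset /m/, coda /∅/ ok; σ2 onset /b/, coda /∅/ ok → well-formed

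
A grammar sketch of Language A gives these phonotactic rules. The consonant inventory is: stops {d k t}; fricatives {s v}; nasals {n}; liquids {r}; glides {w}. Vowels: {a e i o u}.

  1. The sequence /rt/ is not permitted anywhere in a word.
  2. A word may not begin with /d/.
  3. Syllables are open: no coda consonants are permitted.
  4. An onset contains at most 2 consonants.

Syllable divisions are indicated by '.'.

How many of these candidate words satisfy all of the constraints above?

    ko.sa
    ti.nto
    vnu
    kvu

4

ko.sa — σ1 onset /k/, coda /∅/ ok; σ2 onset /s/, coda /∅/ ok → permitted
ti.nto — σ1 onset /t/, coda /∅/ ok; σ2 onset /nt/ (2C), coda /∅/ ok → permitted
vnu — σ1 onset /vn/ (2C), coda /∅/ ok → permitted
kvu — σ1 onset /kv/ (2C), coda /∅/ ok → permitted
Permitted: ko.sa, ti.nto, vnu, kvu → 4.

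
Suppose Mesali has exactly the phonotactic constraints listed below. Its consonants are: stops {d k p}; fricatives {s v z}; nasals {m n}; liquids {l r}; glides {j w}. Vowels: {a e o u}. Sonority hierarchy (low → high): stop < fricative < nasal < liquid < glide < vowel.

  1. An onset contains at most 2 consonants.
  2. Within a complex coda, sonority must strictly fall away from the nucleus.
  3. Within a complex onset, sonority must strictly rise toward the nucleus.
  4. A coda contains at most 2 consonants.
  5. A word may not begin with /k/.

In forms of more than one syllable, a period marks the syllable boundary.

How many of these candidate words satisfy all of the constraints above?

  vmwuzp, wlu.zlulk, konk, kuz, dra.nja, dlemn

1

vmwuzp — violates constraint 1: syllable 1 onset /vmw/ has 3 consonants (> 2) → ill-formed
wlu.zlulk — violates constraint 3: syllable 1 onset /wl/: /w/ (glide, 5) → /l/ (liquid, 4) does not rise → ill-formed
konk — violates constraint 5: word begins with /k/ → ill-formed
kuz — violates constraint 5: word begins with /k/ → ill-formed
dra.nja — σ1 onset /dr/ (1→4 rises), coda /∅/ ok; σ2 onset /nj/ (3→5 rises), coda /∅/ ok → well-formed
dlemn — violates constraint 2: syllable 1 coda /mn/: /m/ (nasal, 3) → /n/ (nasal, 3) does not fall → ill-formed
Well-formed: dra.nja → 1.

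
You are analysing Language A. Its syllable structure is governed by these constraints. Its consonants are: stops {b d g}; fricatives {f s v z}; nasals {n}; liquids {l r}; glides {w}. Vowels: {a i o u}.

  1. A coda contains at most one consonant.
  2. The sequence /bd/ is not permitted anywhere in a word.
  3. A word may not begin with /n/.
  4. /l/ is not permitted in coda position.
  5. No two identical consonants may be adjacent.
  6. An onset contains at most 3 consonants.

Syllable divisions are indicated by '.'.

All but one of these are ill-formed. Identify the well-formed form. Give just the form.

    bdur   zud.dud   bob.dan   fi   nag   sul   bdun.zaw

fi

bdur — violates constraint 2: contains banned sequence /bd/ → ill-formed
zud.dud — violates constraint 5: adjacent identical consonants /dd/ → ill-formed
bob.dan — violates constraint 2: contains banned sequence /bd/ → ill-formed
fi — σ1 onset /f/, coda /∅/ ok → well-formed
nag — violates constraint 3: word begins with /n/ → ill-formed
sul — violates constraint 4: syllable 1 coda contains /l/ → ill-formed
bdun.zaw — violates constraint 2: contains banned sequence /bd/ → ill-formed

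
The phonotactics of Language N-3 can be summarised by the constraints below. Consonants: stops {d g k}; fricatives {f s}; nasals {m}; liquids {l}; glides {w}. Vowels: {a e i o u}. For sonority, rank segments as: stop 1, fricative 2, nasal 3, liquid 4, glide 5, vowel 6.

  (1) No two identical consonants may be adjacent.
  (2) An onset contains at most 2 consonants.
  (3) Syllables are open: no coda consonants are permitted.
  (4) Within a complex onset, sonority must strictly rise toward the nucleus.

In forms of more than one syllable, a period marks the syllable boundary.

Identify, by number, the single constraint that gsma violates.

2

gsma: syllable 1 onset /gsm/ has 3 consonants (> 2).
This is a violation of constraint 2: "An onset contains at most 2 consonants."
The remaining constraints (1, 3, 4) are satisfied.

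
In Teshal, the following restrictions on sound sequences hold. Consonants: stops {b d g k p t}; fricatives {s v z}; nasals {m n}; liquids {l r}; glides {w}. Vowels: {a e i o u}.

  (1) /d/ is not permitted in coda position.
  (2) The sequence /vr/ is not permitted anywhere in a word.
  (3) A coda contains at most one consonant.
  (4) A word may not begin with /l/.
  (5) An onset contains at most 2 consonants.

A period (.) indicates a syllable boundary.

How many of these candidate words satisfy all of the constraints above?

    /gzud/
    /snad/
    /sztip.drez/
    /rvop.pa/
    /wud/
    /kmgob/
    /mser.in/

2

/gzud/ — violates constraint 1: syllable 1 coda contains /d/ → ill-formed
/snad/ — violates constraint 1: syllable 1 coda contains /d/ → ill-formed
/sztip.drez/ — violates constraint 5: syllable 1 onset /szt/ has 3 consonants (> 2) → ill-formed
/rvop.pa/ — σ1 onset /rv/ (2C), coda /p/ ok; σ2 onset /p/, coda /∅/ ok → well-formed
/wud/ — violates constraint 1: syllable 1 coda contains /d/ → ill-formed
/kmgob/ — violates constraint 5: syllable 1 onset /kmg/ has 3 consonants (> 2) → ill-formed
/mser.in/ — σ1 onset /ms/ (2C), coda /r/ ok; σ2 onset /∅/, coda /n/ ok → well-formed
Well-formed: /rvop.pa/, /mser.in/ → 2.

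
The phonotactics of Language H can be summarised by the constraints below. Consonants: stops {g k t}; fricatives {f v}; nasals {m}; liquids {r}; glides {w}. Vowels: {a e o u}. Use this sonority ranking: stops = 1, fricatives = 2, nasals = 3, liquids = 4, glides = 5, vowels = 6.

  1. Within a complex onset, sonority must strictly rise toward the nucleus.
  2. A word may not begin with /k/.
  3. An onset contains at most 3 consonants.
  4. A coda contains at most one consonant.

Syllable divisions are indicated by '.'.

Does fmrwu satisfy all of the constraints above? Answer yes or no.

fmrwu — violates constraint 3: syllable 1 onset /fmrw/ has 4 consonants (> 3) → ill-formed

no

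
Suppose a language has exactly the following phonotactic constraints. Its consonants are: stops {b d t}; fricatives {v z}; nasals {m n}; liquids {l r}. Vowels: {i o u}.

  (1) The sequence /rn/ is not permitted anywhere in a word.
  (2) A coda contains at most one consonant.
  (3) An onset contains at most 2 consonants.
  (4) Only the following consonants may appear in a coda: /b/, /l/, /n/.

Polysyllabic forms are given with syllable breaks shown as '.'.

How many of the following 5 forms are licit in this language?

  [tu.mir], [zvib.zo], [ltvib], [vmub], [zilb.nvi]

2

[tu.mir] — violates constraint 4: syllable 2 coda contains /r/, which is not a licensed coda consonant → illicit
[zvib.zo] — σ1 onset /zv/ (2C), coda /b/ ok; σ2 onset /z/, coda /∅/ ok → licit
[ltvib] — violates constraint 3: syllable 1 onset /ltv/ has 3 consonants (> 2) → illicit
[vmub] — σ1 onset /vm/ (2C), coda /b/ ok → licit
[zilb.nvi] — violates constraint 2: syllable 1 coda /lb/ has 2 consonants (> 1) → illicit
Licit: [zvib.zo], [vmub] → 2.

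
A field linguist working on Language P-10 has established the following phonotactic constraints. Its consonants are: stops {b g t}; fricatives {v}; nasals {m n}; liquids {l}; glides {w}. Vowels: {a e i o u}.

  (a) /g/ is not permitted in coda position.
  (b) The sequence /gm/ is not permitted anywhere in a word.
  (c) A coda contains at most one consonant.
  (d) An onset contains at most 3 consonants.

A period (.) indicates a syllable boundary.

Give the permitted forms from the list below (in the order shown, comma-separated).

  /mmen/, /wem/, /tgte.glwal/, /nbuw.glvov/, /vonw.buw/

/mmen/, /wem/, /tgte.glwal/, /nbuw.glvov/

/mmen/ — σ1 onset /mm/ (2C), coda /n/ ok → permitted
/wem/ — σ1 onset /w/, coda /m/ ok → permitted
/tgte.glwal/ — σ1 onset /tgt/ (3C), coda /∅/ ok; σ2 onset /glw/ (3C), coda /l/ ok → permitted
/nbuw.glvov/ — σ1 onset /nb/ (2C), coda /w/ ok; σ2 onset /glv/ (3C), coda /v/ ok → permitted
/vonw.buw/ — violates constraint (c): syllable 1 coda /nw/ has 2 consonants (> 1) → not permitted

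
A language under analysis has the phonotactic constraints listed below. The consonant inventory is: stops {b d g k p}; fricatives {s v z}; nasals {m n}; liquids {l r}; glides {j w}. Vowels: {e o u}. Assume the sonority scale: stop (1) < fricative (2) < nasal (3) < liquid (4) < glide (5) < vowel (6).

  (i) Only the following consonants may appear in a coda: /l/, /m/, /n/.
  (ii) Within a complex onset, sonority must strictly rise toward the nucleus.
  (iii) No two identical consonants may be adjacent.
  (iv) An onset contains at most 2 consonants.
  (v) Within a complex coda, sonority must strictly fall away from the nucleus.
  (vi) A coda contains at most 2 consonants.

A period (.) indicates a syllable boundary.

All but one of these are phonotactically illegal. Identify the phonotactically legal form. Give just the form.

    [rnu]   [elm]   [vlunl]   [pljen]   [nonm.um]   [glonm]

[rnu] — violates constraint (ii): syllable 1 onset /rn/: /r/ (liquid, 4) → /n/ (nasal, 3) does not rise → phonotactically illegal
[elm] — σ1 onset /∅/, coda /lm/ (4→3 falls) ok → phonotactically legal
[vlunl] — violates constraint (v): syllable 1 coda /nl/: /n/ (nasal, 3) → /l/ (liquid, 4) does not fall → phonotactically illegal
[pljen] — violates constraint (iv): syllable 1 onset /plj/ has 3 consonants (> 2) → phonotactically illegal
[nonm.um] — violates constraint (v): syllable 1 coda /nm/: /n/ (nasal, 3) → /m/ (nasal, 3) does not fall → phonotactically illegal
[glonm] — violates constraint (v): syllable 1 coda /nm/: /n/ (nasal, 3) → /m/ (nasal, 3) does not fall → phonotactically illegal

[elm]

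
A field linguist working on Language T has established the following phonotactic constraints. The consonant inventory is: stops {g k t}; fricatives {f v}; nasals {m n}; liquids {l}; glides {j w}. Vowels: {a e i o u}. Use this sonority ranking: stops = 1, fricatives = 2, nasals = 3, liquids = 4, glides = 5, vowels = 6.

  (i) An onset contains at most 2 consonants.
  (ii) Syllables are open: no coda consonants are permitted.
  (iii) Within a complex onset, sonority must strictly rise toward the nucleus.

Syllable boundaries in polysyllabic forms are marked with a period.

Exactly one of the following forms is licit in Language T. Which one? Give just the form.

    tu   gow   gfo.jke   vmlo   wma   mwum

tu — σ1 onset /t/, coda /∅/ ok → licit
gow — violates constraint (ii): syllable 1 coda /w/ has 1 consonant (> 0) → illicit
gfo.jke — violates constraint (iii): syllable 2 onset /jk/: /j/ (glide, 5) → /k/ (stop, 1) does not rise → illicit
vmlo — violates constraint (i): syllable 1 onset /vml/ has 3 consonants (> 2) → illicit
wma — violates constraint (iii): syllable 1 onset /wm/: /w/ (glide, 5) → /m/ (nasal, 3) does not rise → illicit
mwum — violates constraint (ii): syllable 1 coda /m/ has 1 consonant (> 0) → illicit

tu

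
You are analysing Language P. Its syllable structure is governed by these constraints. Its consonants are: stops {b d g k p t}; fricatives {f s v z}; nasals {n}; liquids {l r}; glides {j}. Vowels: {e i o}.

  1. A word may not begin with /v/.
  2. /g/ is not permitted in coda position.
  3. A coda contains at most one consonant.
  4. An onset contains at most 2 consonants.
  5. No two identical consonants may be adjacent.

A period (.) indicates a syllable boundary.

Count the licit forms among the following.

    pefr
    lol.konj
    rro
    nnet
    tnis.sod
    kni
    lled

1

pefr — violates constraint 3: syllable 1 coda /fr/ has 2 consonants (> 1) → illicit
lol.konj — violates constraint 3: syllable 2 coda /nj/ has 2 consonants (> 1) → illicit
rro — violates constraint 5: adjacent identical consonants /rr/ → illicit
nnet — violates constraint 5: adjacent identical consonants /nn/ → illicit
tnis.sod — violates constraint 5: adjacent identical consonants /ss/ → illicit
kni — σ1 onset /kn/ (2C), coda /∅/ ok → licit
lled — violates constraint 5: adjacent identical consonants /ll/ → illicit
Licit: kni → 1.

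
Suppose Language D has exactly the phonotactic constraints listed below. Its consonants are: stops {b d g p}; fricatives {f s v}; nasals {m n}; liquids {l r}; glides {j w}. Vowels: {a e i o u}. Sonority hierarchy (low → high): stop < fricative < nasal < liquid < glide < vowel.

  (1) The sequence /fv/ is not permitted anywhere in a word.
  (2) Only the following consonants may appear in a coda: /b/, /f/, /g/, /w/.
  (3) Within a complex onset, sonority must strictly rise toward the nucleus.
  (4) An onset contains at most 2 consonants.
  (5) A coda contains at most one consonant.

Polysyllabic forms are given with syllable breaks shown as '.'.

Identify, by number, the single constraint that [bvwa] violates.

[bvwa]: syllable 1 onset /bvw/ has 3 consonants (> 2).
This is a violation of constraint 4: "An onset contains at most 2 consonants."
The remaining constraints (1, 2, 3, 5) are satisfied.

4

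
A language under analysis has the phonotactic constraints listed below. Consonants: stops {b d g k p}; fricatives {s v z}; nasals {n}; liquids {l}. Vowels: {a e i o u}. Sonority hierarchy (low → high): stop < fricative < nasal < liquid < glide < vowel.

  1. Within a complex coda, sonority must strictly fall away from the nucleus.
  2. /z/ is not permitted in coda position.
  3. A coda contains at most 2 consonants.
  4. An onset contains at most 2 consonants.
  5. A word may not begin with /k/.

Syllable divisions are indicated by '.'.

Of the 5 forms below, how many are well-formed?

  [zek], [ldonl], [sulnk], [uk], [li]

3

[zek] — σ1 onset /z/, coda /k/ ok → well-formed
[ldonl] — violates constraint 1: syllable 1 coda /nl/: /n/ (nasal, 3) → /l/ (liquid, 4) does not fall → ill-formed
[sulnk] — violates constraint 3: syllable 1 coda /lnk/ has 3 consonants (> 2) → ill-formed
[uk] — σ1 onset /∅/, coda /k/ ok → well-formed
[li] — σ1 onset /l/, coda /∅/ ok → well-formed
Well-formed: [zek], [uk], [li] → 3.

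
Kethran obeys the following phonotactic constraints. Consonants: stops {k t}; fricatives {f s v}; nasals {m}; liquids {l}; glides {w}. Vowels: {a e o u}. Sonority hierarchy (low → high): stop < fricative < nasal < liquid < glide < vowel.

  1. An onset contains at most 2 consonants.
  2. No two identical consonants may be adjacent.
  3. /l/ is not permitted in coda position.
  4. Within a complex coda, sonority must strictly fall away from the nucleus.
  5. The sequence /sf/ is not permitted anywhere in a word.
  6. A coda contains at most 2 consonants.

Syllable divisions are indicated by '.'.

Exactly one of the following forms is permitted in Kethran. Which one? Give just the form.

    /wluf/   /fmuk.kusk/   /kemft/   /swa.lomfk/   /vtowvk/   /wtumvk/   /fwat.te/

/wluf/

/wluf/ — σ1 onset /wl/ (2C), coda /f/ ok → permitted
/fmuk.kusk/ — violates constraint 2: adjacent identical consonants /kk/ → not permitted
/kemft/ — violates constraint 6: syllable 1 coda /mft/ has 3 consonants (> 2) → not permitted
/swa.lomfk/ — violates constraint 6: syllable 2 coda /mfk/ has 3 consonants (> 2) → not permitted
/vtowvk/ — violates constraint 6: syllable 1 coda /wvk/ has 3 consonants (> 2) → not permitted
/wtumvk/ — violates constraint 6: syllable 1 coda /mvk/ has 3 consonants (> 2) → not permitted
/fwat.te/ — violates constraint 2: adjacent identical consonants /tt/ → not permitted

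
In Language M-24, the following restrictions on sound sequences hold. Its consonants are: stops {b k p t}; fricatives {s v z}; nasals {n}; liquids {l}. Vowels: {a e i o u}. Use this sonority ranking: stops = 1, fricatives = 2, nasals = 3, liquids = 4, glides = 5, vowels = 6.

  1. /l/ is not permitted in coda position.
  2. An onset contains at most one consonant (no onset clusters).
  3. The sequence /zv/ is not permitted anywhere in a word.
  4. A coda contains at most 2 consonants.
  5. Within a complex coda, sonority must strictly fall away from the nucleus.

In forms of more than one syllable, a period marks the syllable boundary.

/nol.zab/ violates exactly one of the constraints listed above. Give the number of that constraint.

1

/nol.zab/: syllable 1 coda contains /l/.
This is a violation of constraint 1: "/l/ is not permitted in coda position."
The remaining constraints (2, 3, 4, 5) are satisfied.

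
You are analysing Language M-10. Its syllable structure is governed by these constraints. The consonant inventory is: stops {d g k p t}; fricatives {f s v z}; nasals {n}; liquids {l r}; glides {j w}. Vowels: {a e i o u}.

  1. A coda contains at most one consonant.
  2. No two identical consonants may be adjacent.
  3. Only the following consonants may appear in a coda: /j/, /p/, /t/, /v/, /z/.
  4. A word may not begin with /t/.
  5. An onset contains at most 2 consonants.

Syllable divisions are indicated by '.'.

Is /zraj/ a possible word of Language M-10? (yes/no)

yes

/zraj/ — σ1 onset /zr/ (2C), coda /j/ ok → permitted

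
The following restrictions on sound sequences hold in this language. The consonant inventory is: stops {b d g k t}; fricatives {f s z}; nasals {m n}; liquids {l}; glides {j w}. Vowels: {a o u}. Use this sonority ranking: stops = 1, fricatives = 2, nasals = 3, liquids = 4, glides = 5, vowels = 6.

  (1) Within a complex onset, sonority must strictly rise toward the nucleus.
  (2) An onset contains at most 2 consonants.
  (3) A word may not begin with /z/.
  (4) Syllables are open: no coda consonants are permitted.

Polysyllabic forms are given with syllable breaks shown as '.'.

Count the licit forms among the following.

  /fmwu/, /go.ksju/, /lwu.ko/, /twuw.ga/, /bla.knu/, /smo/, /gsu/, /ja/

/fmwu/ — violates constraint 2: syllable 1 onset /fmw/ has 3 consonants (> 2) → illicit
/go.ksju/ — violates constraint 2: syllable 2 onset /ksj/ has 3 consonants (> 2) → illicit
/lwu.ko/ — σ1 onset /lw/ (4→5 rises), coda /∅/ ok; σ2 onset /k/, coda /∅/ ok → licit
/twuw.ga/ — violates constraint 4: syllable 1 coda /w/ has 1 consonant (> 0) → illicit
/bla.knu/ — σ1 onset /bl/ (1→4 rises), coda /∅/ ok; σ2 onset /kn/ (1→3 rises), coda /∅/ ok → licit
/smo/ — σ1 onset /sm/ (2→3 rises), coda /∅/ ok → licit
/gsu/ — σ1 onset /gs/ (1→2 rises), coda /∅/ ok → licit
/ja/ — σ1 onset /j/, coda /∅/ ok → licit
Licit: /lwu.ko/, /bla.knu/, /smo/, /gsu/, /ja/ → 5.

5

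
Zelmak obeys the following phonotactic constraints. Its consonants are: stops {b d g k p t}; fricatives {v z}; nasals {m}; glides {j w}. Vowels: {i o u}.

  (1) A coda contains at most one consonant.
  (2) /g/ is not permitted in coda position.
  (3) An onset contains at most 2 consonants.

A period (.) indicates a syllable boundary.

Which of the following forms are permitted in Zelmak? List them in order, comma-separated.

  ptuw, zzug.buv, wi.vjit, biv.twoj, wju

ptuw — σ1 onset /pt/ (2C), coda /w/ ok → permitted
zzug.buv — violates constraint 2: syllable 1 coda contains /g/ → not permitted
wi.vjit — σ1 onset /w/, coda /∅/ ok; σ2 onset /vj/ (2C), coda /t/ ok → permitted
biv.twoj — σ1 onset /b/, coda /v/ ok; σ2 onset /tw/ (2C), coda /j/ ok → permitted
wju — σ1 onset /wj/ (2C), coda /∅/ ok → permitted

ptuw, wi.vjit, biv.twoj, wju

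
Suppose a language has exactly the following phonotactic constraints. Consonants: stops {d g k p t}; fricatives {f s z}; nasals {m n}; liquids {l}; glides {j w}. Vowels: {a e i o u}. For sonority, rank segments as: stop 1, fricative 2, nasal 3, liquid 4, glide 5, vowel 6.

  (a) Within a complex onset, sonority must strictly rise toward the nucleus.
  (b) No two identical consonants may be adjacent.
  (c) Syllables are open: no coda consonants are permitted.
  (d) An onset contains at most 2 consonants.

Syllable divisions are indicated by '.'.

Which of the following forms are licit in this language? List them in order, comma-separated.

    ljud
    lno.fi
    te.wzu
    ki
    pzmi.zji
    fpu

ki

ljud — violates constraint (c): syllable 1 coda /d/ has 1 consonant (> 0) → illicit
lno.fi — violates constraint (a): syllable 1 onset /ln/: /l/ (liquid, 4) → /n/ (nasal, 3) does not rise → illicit
te.wzu — violates constraint (a): syllable 2 onset /wz/: /w/ (glide, 5) → /z/ (fricative, 2) does not rise → illicit
ki — σ1 onset /k/, coda /∅/ ok → licit
pzmi.zji — violates constraint (d): syllable 1 onset /pzm/ has 3 consonants (> 2) → illicit
fpu — violates constraint (a): syllable 1 onset /fp/: /f/ (fricative, 2) → /p/ (stop, 1) does not rise → illicit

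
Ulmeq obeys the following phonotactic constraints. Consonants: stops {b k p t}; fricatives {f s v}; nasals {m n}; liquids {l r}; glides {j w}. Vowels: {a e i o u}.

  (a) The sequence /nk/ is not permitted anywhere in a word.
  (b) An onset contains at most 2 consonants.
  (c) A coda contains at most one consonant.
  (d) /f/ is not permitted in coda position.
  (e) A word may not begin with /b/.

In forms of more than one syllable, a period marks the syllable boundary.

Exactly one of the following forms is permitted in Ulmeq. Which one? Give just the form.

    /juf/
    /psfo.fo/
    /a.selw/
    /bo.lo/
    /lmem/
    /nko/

/lmem/

/juf/ — violates constraint (d): syllable 1 coda contains /f/ → not permitted
/psfo.fo/ — violates constraint (b): syllable 1 onset /psf/ has 3 consonants (> 2) → not permitted
/a.selw/ — violates constraint (c): syllable 2 coda /lw/ has 2 consonants (> 1) → not permitted
/bo.lo/ — violates constraint (e): word begins with /b/ → not permitted
/lmem/ — σ1 onset /lm/ (2C), coda /m/ ok → permitted
/nko/ — violates constraint (a): contains banned sequence /nk/ → not permitted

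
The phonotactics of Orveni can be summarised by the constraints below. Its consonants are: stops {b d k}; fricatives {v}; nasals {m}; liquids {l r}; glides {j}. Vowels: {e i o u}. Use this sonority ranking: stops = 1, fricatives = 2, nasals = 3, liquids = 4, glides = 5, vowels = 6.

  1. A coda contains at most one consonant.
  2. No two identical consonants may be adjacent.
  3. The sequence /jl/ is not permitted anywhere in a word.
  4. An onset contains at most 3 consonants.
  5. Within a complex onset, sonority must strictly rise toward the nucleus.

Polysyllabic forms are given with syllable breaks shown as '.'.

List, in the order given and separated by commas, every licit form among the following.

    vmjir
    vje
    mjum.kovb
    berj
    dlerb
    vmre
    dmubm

vmjir, vje, vmre

vmjir — σ1 onset /vmj/ (2→3→5 rises), coda /r/ ok → licit
vje — σ1 onset /vj/ (2→5 rises), coda /∅/ ok → licit
mjum.kovb — violates constraint 1: syllable 2 coda /vb/ has 2 consonants (> 1) → illicit
berj — violates constraint 1: syllable 1 coda /rj/ has 2 consonants (> 1) → illicit
dlerb — violates constraint 1: syllable 1 coda /rb/ has 2 consonants (> 1) → illicit
vmre — σ1 onset /vmr/ (2→3→4 rises), coda /∅/ ok → licit
dmubm — violates constraint 1: syllable 1 coda /bm/ has 2 consonants (> 1) → illicit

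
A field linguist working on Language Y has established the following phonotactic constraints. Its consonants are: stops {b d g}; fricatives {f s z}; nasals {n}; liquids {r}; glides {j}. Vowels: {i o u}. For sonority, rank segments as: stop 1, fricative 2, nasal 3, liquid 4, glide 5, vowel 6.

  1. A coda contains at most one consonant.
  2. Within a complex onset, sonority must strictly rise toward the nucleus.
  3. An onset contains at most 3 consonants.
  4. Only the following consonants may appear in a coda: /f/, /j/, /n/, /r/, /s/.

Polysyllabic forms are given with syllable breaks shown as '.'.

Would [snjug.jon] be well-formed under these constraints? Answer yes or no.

[snjug.jon] — violates constraint 4: syllable 1 coda contains /g/, which is not a licensed coda consonant → ill-formed

no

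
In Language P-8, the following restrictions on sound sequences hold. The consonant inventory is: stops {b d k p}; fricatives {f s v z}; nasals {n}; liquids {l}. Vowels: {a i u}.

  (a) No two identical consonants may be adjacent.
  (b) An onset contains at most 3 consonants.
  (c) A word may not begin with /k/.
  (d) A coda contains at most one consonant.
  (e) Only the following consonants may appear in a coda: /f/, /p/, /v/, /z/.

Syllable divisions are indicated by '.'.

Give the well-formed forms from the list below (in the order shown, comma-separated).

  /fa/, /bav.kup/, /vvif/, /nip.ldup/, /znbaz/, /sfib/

/fa/, /bav.kup/, /nip.ldup/, /znbaz/

/fa/ — σ1 onset /f/, coda /∅/ ok → well-formed
/bav.kup/ — σ1 onset /b/, coda /v/ ok; σ2 onset /k/, coda /p/ ok → well-formed
/vvif/ — violates constraint (a): adjacent identical consonants /vv/ → ill-formed
/nip.ldup/ — σ1 onset /n/, coda /p/ ok; σ2 onset /ld/ (2C), coda /p/ ok → well-formed
/znbaz/ — σ1 onset /znb/ (3C), coda /z/ ok → well-formed
/sfib/ — violates constraint (e): syllable 1 coda contains /b/, which is not a licensed coda consonant → ill-formed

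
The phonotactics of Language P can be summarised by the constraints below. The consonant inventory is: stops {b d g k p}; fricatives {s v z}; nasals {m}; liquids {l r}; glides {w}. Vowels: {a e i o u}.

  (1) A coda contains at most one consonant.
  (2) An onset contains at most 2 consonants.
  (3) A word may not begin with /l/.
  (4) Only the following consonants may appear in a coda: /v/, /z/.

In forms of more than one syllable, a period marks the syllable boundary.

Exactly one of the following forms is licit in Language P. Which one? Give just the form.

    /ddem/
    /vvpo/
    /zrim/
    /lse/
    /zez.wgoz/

/zez.wgoz/

/ddem/ — violates constraint 4: syllable 1 coda contains /m/, which is not a licensed coda consonant → illicit
/vvpo/ — violates constraint 2: syllable 1 onset /vvp/ has 3 consonants (> 2) → illicit
/zrim/ — violates constraint 4: syllable 1 coda contains /m/, which is not a licensed coda consonant → illicit
/lse/ — violates constraint 3: word begins with /l/ → illicit
/zez.wgoz/ — σ1 onset /z/, coda /z/ ok; σ2 onset /wg/ (2C), coda /z/ ok → licit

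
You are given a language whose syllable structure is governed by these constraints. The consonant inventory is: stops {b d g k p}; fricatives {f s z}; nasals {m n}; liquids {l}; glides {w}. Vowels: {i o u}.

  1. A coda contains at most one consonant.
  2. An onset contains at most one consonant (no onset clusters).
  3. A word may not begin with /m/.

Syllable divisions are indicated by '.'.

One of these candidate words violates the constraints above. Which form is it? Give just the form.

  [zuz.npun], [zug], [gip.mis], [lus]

[zuz.npun]

[zuz.npun] — violates constraint 2: syllable 2 onset /np/ has 2 consonants (> 1) → phonotactically illegal
[zug] — σ1 onset /z/, coda /g/ ok → phonotactically legal
[gip.mis] — σ1 onset /g/, coda /p/ ok; σ2 onset /m/, coda /s/ ok → phonotactically legal
[lus] — σ1 onset /l/, coda /s/ ok → phonotactically legal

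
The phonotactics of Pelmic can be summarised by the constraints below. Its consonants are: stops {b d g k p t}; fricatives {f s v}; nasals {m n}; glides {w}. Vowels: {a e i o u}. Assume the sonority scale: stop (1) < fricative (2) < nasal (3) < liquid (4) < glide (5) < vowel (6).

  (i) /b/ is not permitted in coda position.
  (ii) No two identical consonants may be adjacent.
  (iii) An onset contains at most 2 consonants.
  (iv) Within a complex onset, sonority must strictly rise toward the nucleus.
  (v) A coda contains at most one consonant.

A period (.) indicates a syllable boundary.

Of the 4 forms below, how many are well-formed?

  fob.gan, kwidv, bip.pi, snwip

fob.gan — violates constraint (i): syllable 1 coda contains /b/ → ill-formed
kwidv — violates constraint (v): syllable 1 coda /dv/ has 2 consonants (> 1) → ill-formed
bip.pi — violates constraint (ii): adjacent identical consonants /pp/ → ill-formed
snwip — violates constraint (iii): syllable 1 onset /snw/ has 3 consonants (> 2) → ill-formed
No form is well-formed → 0.

0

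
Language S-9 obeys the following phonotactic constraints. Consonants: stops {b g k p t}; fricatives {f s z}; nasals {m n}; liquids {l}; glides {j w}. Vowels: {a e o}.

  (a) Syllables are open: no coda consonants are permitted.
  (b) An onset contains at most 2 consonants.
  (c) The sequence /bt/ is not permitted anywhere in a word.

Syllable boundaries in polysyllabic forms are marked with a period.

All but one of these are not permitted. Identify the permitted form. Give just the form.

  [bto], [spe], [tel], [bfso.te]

[bto] — violates constraint (c): contains banned sequence /bt/ → not permitted
[spe] — σ1 onset /sp/ (2C), coda /∅/ ok → permitted
[tel] — violates constraint (a): syllable 1 coda /l/ has 1 consonant (> 0) → not permitted
[bfso.te] — violates constraint (b): syllable 1 onset /bfs/ has 3 consonants (> 2) → not permitted

[spe]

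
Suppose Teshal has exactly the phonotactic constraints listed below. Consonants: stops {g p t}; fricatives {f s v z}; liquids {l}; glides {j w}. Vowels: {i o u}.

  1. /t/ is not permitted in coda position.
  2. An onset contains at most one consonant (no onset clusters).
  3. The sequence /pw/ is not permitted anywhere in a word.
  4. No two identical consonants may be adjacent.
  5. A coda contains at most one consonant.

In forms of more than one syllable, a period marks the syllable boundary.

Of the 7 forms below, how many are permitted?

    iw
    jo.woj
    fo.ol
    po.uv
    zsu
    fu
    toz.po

iw — σ1 onset /∅/, coda /w/ ok → permitted
jo.woj — σ1 onset /j/, coda /∅/ ok; σ2 onset /w/, coda /j/ ok → permitted
fo.ol — σ1 onset /f/, coda /∅/ ok; σ2 onset /∅/, coda /l/ ok → permitted
po.uv — σ1 onset /p/, coda /∅/ ok; σ2 onset /∅/, coda /v/ ok → permitted
zsu — violates constraint 2: syllable 1 onset /zs/ has 2 consonants (> 1) → not permitted
fu — σ1 onset /f/, coda /∅/ ok → permitted
toz.po — σ1 onset /t/, coda /z/ ok; σ2 onset /p/, coda /∅/ ok → permitted
Permitted: iw, jo.woj, fo.ol, po.uv, fu, toz.po → 6.

6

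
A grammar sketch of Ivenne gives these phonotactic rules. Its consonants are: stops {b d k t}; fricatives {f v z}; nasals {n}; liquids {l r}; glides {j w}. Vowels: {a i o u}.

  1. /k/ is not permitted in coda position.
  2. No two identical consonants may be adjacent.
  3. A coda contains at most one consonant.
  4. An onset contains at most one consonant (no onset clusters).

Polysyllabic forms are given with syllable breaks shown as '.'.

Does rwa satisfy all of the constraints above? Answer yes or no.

rwa — violates constraint 4: syllable 1 onset /rw/ has 2 consonants (> 1) → phonotactically illegal

no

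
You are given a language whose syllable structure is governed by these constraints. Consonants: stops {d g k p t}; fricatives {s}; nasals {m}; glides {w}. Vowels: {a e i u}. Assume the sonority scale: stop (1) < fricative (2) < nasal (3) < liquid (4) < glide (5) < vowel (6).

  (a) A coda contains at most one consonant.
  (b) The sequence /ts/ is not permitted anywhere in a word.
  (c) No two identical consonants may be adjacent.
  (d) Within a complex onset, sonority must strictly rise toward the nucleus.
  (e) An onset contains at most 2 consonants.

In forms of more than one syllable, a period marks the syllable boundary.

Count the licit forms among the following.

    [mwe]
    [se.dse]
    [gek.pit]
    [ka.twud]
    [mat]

5

[mwe] — σ1 onset /mw/ (3→5 rises), coda /∅/ ok → licit
[se.dse] — σ1 onset /s/, coda /∅/ ok; σ2 onset /ds/ (1→2 rises), coda /∅/ ok → licit
[gek.pit] — σ1 onset /g/, coda /k/ ok; σ2 onset /p/, coda /t/ ok → licit
[ka.twud] — σ1 onset /k/, coda /∅/ ok; σ2 onset /tw/ (1→5 rises), coda /d/ ok → licit
[mat] — σ1 onset /m/, coda /t/ ok → licit
Licit: [mwe], [se.dse], [gek.pit], [ka.twud], [mat] → 5.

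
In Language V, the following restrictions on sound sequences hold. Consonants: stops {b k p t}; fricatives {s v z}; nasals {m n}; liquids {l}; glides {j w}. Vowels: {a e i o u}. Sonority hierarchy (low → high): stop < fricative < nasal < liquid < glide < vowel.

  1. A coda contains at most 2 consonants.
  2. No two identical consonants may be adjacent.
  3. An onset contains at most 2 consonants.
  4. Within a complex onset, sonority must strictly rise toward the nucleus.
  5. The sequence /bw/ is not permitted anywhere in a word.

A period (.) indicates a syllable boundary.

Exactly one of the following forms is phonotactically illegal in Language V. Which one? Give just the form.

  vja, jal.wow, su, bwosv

vja — σ1 onset /vj/ (2→5 rises), coda /∅/ ok → phonotactically legal
jal.wow — σ1 onset /j/, coda /l/ ok; σ2 onset /w/, coda /w/ ok → phonotactically legal
su — σ1 onset /s/, coda /∅/ ok → phonotactically legal
bwosv — violates constraint 5: contains banned sequence /bw/ → phonotactically illegal

bwosv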